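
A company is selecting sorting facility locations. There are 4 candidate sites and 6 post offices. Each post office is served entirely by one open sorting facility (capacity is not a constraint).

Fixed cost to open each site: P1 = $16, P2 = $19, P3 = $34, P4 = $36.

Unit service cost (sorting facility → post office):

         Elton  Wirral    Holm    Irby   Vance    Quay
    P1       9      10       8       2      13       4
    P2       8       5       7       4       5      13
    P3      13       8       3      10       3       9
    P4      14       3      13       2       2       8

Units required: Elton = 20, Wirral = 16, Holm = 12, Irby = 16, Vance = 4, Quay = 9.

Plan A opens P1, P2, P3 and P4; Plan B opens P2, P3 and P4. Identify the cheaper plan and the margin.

Plan A: {P1, P2, P3, P4}: Elton→P2 8·20=160, Wirral→P4 3·16=48, Holm→P3 3·12=36, Irby→P1 2·16=32, Vance→P4 2·4=8, Quay→P1 4·9=36. Service 320; fixed 105; total 425.
Plan B: {P2, P3, P4}: Elton→P2 8·20=160, Wirral→P4 3·16=48, Holm→P3 3·12=36, Irby→P4 2·16=32, Vance→P4 2·4=8, Quay→P4 8·9=72. Service 356; fixed 89; total 445.
Difference: |425 − 445| = 20.

Plan A is cheaper by 20.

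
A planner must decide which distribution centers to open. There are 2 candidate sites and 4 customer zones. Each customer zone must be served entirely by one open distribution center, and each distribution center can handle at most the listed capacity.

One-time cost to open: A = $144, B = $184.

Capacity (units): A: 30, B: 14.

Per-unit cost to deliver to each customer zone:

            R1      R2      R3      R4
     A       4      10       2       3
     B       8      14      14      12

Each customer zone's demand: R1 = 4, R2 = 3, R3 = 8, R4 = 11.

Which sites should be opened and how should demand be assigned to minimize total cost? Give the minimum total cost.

Minimum total cost: 239

Open {A}: R1→A 4·4=16, R2→A 10·3=30, R3→A 2·8=16, R4→A 3·11=33.
Loads: A carries 26/30. Service 95; fixed 144; total 239.
Next best feasible plan costs 423.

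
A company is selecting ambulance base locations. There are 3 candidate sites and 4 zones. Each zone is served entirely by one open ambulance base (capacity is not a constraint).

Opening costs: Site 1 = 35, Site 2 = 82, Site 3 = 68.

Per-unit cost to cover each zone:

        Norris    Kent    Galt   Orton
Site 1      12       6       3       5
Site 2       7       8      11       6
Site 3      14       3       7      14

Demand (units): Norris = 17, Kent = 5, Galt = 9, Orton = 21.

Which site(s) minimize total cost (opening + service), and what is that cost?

Open Site 1 and Site 2; minimum total cost 398.

For any fixed open set, each zone goes to its cheapest open site; total = fixed + service.
{Site 1, Site 2}: Norris→Site 2 7·17=119, Kent→Site 1 6·5=30, Galt→Site 1 3·9=27, Orton→Site 1 5·21=105. Service 281; fixed 117; total 398.
{Site 1}: service 366 + fixed 35 = 401
{Site 1, Site 2, Site 3}: service 266 + fixed 185 = 451
No other subset beats 398.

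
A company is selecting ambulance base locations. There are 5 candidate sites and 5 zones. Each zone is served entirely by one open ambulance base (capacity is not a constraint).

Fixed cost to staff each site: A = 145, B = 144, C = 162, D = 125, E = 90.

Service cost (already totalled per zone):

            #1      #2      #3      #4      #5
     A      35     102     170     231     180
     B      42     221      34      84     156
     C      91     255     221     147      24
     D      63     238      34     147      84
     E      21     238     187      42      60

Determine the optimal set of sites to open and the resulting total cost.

Open D and E; minimum total cost 610.

For any fixed open set, each zone goes to its cheapest open site; total = fixed + service.
{D, E}: #1→E 21, #2→D 238, #3→D 34, #4→E 42, #5→E 60. Service 395; fixed 215; total 610.
{B, E}: #1→E 21, #2→B 221, #3→B 34, #4→E 42, #5→E 60. Service 378; fixed 234; total 612.
{A, D, E}: #1→E 21, #2→A 102, #3→D 34, #4→E 42, #5→E 60. Service 259; fixed 360; total 619.
{A, B, C, D, E}: service 223 + fixed 666 = 889
No other subset beats 610.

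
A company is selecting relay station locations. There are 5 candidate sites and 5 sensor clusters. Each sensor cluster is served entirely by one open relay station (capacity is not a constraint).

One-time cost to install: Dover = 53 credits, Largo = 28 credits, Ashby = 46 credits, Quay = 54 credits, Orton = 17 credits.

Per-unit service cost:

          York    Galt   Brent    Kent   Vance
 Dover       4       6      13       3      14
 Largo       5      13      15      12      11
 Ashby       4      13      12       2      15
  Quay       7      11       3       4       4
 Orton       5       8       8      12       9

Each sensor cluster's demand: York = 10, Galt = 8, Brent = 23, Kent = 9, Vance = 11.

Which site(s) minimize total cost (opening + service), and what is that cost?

For any fixed open set, each sensor cluster goes to its cheapest open site; total = fixed + service.
{Quay, Orton}: York→Orton 5·10=50, Galt→Orton 8·8=64, Brent→Quay 3·23=69, Kent→Quay 4·9=36, Vance→Quay 4·11=44. Service 263; fixed 71; total 334.
{Dover, Quay}: service 228 + fixed 107 = 335
{Dover, Quay, Orton}: service 228 + fixed 124 = 352
{Dover, Largo, Ashby, Quay, Orton}: service 219 + fixed 198 = 417
No other subset beats 334.

Open Quay and Orton; minimum total cost 334.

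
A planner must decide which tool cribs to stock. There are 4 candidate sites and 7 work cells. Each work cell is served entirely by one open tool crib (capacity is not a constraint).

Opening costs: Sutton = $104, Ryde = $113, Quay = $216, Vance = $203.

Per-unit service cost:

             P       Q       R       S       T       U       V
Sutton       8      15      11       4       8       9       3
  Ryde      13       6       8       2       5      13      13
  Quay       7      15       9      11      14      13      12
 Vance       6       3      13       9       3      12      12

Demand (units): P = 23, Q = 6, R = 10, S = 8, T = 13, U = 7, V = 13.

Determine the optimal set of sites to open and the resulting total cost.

For any fixed open set, each work cell goes to its cheapest open site; total = fixed + service.
{Sutton, Ryde}: P→Sutton 8·23=184, Q→Ryde 6·6=36, R→Ryde 8·10=80, S→Ryde 2·8=16, T→Ryde 5·13=65, U→Sutton 9·7=63, V→Sutton 3·13=39. Service 483; fixed 217; total 700.
{Sutton}: P→Sutton 8·23=184, Q→Sutton 15·6=90, R→Sutton 11·10=110, S→Sutton 4·8=32, T→Sutton 8·13=104, U→Sutton 9·7=63, V→Sutton 3·13=39. Service 622; fixed 104; total 726.
{Sutton, Vance}: service 439 + fixed 307 = 746
{Sutton, Ryde, Quay, Vance}: service 393 + fixed 636 = 1029
No other subset beats 700.

Open Sutton and Ryde; minimum total cost 700.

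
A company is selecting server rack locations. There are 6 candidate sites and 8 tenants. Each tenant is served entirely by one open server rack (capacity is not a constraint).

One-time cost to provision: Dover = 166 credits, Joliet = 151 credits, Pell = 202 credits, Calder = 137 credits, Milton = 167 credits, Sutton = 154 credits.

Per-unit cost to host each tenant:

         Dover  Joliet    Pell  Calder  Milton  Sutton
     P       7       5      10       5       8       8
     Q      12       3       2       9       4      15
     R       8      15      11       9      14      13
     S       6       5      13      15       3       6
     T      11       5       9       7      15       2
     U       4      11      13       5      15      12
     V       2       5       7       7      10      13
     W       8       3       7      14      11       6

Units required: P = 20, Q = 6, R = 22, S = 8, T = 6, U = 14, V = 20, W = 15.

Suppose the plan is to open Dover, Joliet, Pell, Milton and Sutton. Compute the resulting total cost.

Total cost: 1305

Each tenant is assigned to its cheapest site among the open ones.
{Dover, Joliet, Pell, Milton, Sutton}: P→Joliet 5·20=100, Q→Pell 2·6=12, R→Dover 8·22=176, S→Milton 3·8=24, T→Sutton 2·6=12, U→Dover 4·14=56, V→Dover 2·20=40, W→Joliet 3·15=45. Service 465; fixed 840; total 1305.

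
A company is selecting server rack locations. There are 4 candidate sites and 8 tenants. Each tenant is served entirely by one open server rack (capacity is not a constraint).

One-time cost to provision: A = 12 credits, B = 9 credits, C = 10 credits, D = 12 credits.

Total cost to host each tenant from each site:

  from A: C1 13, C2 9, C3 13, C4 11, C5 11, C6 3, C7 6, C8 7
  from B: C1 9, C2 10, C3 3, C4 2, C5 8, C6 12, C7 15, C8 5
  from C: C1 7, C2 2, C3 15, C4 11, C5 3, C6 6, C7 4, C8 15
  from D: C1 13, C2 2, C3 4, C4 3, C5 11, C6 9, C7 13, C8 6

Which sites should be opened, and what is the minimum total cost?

For any fixed open set, each tenant goes to its cheapest open site; total = fixed + service.
{B, C}: C1→C 7, C2→C 2, C3→B 3, C4→B 2, C5→C 3, C6→C 6, C7→C 4, C8→B 5. Service 32; fixed 19; total 51.
{C, D}: service 35 + fixed 22 = 57
{A, B, C}: C1→C 7, C2→C 2, C3→B 3, C4→B 2, C5→C 3, C6→A 3, C7→C 4, C8→B 5. Service 29; fixed 31; total 60.
{A, B, C, D}: C1→C 7, C2→C 2, C3→B 3, C4→B 2, C5→C 3, C6→A 3, C7→C 4, C8→B 5. Service 29; fixed 43; total 72.
No other subset beats 51.

Open B and C; minimum total cost 51.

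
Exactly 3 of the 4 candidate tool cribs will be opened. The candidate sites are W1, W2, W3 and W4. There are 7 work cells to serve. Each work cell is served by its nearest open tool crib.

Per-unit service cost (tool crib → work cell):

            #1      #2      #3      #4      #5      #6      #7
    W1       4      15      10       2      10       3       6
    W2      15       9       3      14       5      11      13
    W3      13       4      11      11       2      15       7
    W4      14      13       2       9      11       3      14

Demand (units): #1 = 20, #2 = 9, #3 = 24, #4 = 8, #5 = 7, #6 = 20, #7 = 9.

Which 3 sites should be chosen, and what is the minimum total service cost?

Choose W1, W3 and W4; total service cost 308.

With exactly 3 open, each work cell uses its cheapest among the chosen.
{W1, W3, W4}: #1→W1 4·20=80, #2→W3 4·9=36, #3→W4 2·24=48, #4→W1 2·8=16, #5→W3 2·7=14, #6→W1 3·20=60, #7→W1 6·9=54. Service cost 308.
{W1, W2, W3}: service cost 332
{W1, W2, W4}: service cost 374
Among all 4 size-3 choices, {W1, W3, W4} is lowest.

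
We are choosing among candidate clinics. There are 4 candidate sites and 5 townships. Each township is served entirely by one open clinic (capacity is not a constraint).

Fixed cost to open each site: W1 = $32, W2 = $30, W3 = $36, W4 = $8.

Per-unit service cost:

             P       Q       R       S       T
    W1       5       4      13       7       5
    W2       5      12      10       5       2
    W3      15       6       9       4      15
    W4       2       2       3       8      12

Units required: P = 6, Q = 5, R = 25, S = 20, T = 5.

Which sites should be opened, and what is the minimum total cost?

For any fixed open set, each township goes to its cheapest open site; total = fixed + service.
{W2, W4}: P→W4 2·6=12, Q→W4 2·5=10, R→W4 3·25=75, S→W2 5·20=100, T→W2 2·5=10. Service 207; fixed 38; total 245.
{W2, W3, W4}: service 187 + fixed 74 = 261
{W1, W2, W4}: service 207 + fixed 70 = 277
{W1, W2, W3, W4}: P→W4 2·6=12, Q→W4 2·5=10, R→W4 3·25=75, S→W3 4·20=80, T→W2 2·5=10. Service 187; fixed 106; total 293.
No other subset beats 245.

Open W2 and W4; minimum total cost 245.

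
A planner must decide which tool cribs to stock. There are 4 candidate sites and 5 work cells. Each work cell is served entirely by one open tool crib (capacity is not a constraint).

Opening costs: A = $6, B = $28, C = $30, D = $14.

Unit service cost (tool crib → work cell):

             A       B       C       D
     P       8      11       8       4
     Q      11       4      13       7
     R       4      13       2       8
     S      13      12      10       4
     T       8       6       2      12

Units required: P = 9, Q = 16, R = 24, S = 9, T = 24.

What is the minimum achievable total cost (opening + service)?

For any fixed open set, each work cell goes to its cheapest open site; total = fixed + service.
{B, C, D}: P→D 4·9=36, Q→B 4·16=64, R→C 2·24=48, S→D 4·9=36, T→C 2·24=48. Service 232; fixed 72; total 304.
{A, B, C, D}: service 232 + fixed 78 = 310
{C, D}: service 280 + fixed 44 = 324
{A}: P→A 8·9=72, Q→A 11·16=176, R→A 4·24=96, S→A 13·9=117, T→A 8·24=192. Service 653; fixed 6; total 659.
(All 15 nonempty subsets were checked; B, C and D is lowest.)

Minimum total cost: 304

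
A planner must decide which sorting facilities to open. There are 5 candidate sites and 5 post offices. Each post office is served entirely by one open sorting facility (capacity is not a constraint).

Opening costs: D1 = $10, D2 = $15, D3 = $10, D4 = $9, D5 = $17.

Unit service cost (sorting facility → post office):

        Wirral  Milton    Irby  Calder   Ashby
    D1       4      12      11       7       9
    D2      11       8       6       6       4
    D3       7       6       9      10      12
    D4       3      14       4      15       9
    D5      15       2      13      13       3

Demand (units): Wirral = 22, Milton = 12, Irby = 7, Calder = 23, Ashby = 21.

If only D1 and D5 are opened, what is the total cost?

Each post office is assigned to its cheapest site among the open ones.
{D1, D5}: Wirral→D1 4·22=88, Milton→D5 2·12=24, Irby→D1 11·7=77, Calder→D1 7·23=161, Ashby→D5 3·21=63. Service 413; fixed 27; total 440.

Total cost: 440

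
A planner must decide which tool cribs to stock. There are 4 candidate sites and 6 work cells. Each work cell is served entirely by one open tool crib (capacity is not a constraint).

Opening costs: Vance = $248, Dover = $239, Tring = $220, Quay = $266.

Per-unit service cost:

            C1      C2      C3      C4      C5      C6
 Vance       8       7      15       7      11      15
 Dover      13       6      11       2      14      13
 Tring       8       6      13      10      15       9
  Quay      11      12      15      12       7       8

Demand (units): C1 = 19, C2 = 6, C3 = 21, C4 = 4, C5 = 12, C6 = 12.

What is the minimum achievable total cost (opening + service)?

For any fixed open set, each work cell goes to its cheapest open site; total = fixed + service.
{Tring}: C1→Tring 8·19=152, C2→Tring 6·6=36, C3→Tring 13·21=273, C4→Tring 10·4=40, C5→Tring 15·12=180, C6→Tring 9·12=108. Service 789; fixed 220; total 1009.
{Dover}: service 846 + fixed 239 = 1085
{Quay}: C1→Quay 11·19=209, C2→Quay 12·6=72, C3→Quay 15·21=315, C4→Quay 12·4=48, C5→Quay 7·12=84, C6→Quay 8·12=96. Service 824; fixed 266; total 1090.
{Vance, Dover, Tring, Quay}: C1→Vance 8·19=152, C2→Dover 6·6=36, C3→Dover 11·21=231, C4→Dover 2·4=8, C5→Quay 7·12=84, C6→Quay 8·12=96. Service 607; fixed 973; total 1580.
No other subset beats 1009.

Minimum total cost: 1009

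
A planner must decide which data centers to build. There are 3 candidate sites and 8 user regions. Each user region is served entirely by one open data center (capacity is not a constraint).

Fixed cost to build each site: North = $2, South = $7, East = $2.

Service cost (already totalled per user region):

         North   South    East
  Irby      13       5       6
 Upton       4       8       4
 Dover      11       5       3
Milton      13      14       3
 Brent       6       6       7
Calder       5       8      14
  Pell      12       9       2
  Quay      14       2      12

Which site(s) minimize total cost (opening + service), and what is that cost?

For any fixed open set, each user region goes to its cheapest open site; total = fixed + service.
{North, South, East}: Irby→South 5, Upton→North 4, Dover→East 3, Milton→East 3, Brent→North 6, Calder→North 5, Pell→East 2, Quay→South 2. Service 30; fixed 11; total 41.
{South, East}: service 33 + fixed 9 = 42
{North, East}: Irby→East 6, Upton→North 4, Dover→East 3, Milton→East 3, Brent→North 6, Calder→North 5, Pell→East 2, Quay→East 12. Service 41; fixed 4; total 45.
{North}: service 78 + fixed 2 = 80
No other subset beats 41.

Open North, South and East; minimum total cost 41.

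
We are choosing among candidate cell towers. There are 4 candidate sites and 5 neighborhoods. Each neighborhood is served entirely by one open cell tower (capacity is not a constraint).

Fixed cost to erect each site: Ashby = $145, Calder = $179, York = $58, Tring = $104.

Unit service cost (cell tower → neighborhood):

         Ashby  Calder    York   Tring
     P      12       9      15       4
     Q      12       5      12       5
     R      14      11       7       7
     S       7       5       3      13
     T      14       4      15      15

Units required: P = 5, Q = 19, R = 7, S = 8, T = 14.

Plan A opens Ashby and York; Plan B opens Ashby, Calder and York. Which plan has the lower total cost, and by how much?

Plan A: {Ashby, York}: P→Ashby 12·5=60, Q→Ashby 12·19=228, R→York 7·7=49, S→York 3·8=24, T→Ashby 14·14=196. Service 557; fixed 203; total 760.
Plan B: {Ashby, Calder, York}: P→Calder 9·5=45, Q→Calder 5·19=95, R→York 7·7=49, S→York 3·8=24, T→Calder 4·14=56. Service 269; fixed 382; total 651.
Difference: |760 − 651| = 109.

Plan B is cheaper by 109.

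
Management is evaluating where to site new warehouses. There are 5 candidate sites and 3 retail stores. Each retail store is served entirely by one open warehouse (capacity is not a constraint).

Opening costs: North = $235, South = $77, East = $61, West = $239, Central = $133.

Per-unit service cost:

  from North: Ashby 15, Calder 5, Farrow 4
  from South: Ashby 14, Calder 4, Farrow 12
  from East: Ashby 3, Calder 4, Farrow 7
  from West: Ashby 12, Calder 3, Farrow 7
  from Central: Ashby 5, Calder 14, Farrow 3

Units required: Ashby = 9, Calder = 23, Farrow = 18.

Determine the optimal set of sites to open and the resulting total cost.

For any fixed open set, each retail store goes to its cheapest open site; total = fixed + service.
{East}: Ashby→East 3·9=27, Calder→East 4·23=92, Farrow→East 7·18=126. Service 245; fixed 61; total 306.
{East, Central}: service 173 + fixed 194 = 367
{South, East}: service 245 + fixed 138 = 383
{North, South, East, West, Central}: service 150 + fixed 745 = 895
No other subset beats 306.

Open East only; minimum total cost 306.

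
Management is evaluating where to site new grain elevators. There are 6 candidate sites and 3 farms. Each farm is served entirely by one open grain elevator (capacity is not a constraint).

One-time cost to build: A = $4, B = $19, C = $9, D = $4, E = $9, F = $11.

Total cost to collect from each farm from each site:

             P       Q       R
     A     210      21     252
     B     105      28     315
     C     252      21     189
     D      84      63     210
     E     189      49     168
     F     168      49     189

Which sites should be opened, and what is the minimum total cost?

For any fixed open set, each farm goes to its cheapest open site; total = fixed + service.
{A, D, E}: P→D 84, Q→A 21, R→E 168. Service 273; fixed 17; total 290.
{C, D, E}: P→D 84, Q→C 21, R→E 168. Service 273; fixed 22; total 295.
{A, C, D, E}: service 273 + fixed 26 = 299
{A, B, C, D, E, F}: P→D 84, Q→A 21, R→E 168. Service 273; fixed 56; total 329.
No other subset beats 290.

Open A, D and E; minimum total cost 290.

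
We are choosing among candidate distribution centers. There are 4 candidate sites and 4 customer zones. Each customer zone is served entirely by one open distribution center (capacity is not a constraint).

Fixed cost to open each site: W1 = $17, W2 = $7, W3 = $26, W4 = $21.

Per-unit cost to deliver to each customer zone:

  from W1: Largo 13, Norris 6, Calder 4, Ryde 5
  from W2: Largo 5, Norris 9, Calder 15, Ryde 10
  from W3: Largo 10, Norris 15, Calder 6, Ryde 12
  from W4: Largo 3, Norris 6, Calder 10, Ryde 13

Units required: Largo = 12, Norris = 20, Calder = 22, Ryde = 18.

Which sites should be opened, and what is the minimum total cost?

Open W1 and W4; minimum total cost 372.

For any fixed open set, each customer zone goes to its cheapest open site; total = fixed + service.
{W1, W4}: Largo→W4 3·12=36, Norris→W1 6·20=120, Calder→W1 4·22=88, Ryde→W1 5·18=90. Service 334; fixed 38; total 372.
{W1, W2, W4}: Largo→W4 3·12=36, Norris→W1 6·20=120, Calder→W1 4·22=88, Ryde→W1 5·18=90. Service 334; fixed 45; total 379.
{W1, W2}: service 358 + fixed 24 = 382
{W1, W2, W3, W4}: Largo→W4 3·12=36, Norris→W1 6·20=120, Calder→W1 4·22=88, Ryde→W1 5·18=90. Service 334; fixed 71; total 405.
No other subset beats 372.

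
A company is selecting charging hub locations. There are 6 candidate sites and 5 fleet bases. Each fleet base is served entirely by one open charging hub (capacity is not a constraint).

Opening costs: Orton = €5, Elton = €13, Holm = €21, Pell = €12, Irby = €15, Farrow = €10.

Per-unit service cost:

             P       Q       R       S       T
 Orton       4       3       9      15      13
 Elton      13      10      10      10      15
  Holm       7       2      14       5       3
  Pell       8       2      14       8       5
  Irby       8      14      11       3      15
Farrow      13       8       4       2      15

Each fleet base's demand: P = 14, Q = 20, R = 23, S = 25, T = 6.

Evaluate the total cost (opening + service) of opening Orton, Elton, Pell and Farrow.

Total cost: 308

Each fleet base is assigned to its cheapest site among the open ones.
{Orton, Elton, Pell, Farrow}: P→Orton 4·14=56, Q→Pell 2·20=40, R→Farrow 4·23=92, S→Farrow 2·25=50, T→Pell 5·6=30. Service 268; fixed 40; total 308.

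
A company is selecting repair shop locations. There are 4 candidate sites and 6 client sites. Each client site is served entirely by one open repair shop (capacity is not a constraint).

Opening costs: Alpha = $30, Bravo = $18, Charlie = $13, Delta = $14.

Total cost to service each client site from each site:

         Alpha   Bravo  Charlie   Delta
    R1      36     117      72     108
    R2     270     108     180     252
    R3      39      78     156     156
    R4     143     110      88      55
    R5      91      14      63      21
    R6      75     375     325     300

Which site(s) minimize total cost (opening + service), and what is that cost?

Open Alpha, Bravo and Delta; minimum total cost 389.

For any fixed open set, each client site goes to its cheapest open site; total = fixed + service.
{Alpha, Bravo, Delta}: R1→Alpha 36, R2→Bravo 108, R3→Alpha 39, R4→Delta 55, R5→Bravo 14, R6→Alpha 75. Service 327; fixed 62; total 389.
{Alpha, Bravo, Charlie, Delta}: service 327 + fixed 75 = 402
{Alpha, Bravo, Charlie}: service 360 + fixed 61 = 421
{Charlie}: R1→Charlie 72, R2→Charlie 180, R3→Charlie 156, R4→Charlie 88, R5→Charlie 63, R6→Charlie 325. Service 884; fixed 13; total 897.
No other subset beats 389.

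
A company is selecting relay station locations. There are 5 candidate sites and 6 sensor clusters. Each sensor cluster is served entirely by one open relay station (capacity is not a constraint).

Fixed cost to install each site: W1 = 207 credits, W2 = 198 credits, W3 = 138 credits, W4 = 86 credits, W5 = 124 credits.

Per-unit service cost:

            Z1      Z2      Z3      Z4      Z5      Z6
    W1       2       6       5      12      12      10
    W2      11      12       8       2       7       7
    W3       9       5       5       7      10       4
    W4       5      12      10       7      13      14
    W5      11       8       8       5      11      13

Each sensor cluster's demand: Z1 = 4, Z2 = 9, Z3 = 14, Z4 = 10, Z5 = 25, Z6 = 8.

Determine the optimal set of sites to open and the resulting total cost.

Open W3 only; minimum total cost 641.

For any fixed open set, each sensor cluster goes to its cheapest open site; total = fixed + service.
{W3}: Z1→W3 9·4=36, Z2→W3 5·9=45, Z3→W3 5·14=70, Z4→W3 7·10=70, Z5→W3 10·25=250, Z6→W3 4·8=32. Service 503; fixed 138; total 641.
{W3, W4}: service 487 + fixed 224 = 711
{W2}: service 515 + fixed 198 = 713
{W1, W2, W3, W4, W5}: service 350 + fixed 753 = 1103
No other subset beats 641.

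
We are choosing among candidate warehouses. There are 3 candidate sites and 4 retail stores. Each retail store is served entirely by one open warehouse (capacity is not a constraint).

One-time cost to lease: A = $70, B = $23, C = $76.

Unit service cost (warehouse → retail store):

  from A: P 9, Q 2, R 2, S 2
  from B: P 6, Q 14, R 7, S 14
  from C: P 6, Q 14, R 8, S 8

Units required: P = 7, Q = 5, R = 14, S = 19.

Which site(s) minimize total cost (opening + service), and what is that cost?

Open A only; minimum total cost 209.

For any fixed open set, each retail store goes to its cheapest open site; total = fixed + service.
{A}: P→A 9·7=63, Q→A 2·5=10, R→A 2·14=28, S→A 2·19=38. Service 139; fixed 70; total 209.
{A, B}: P→B 6·7=42, Q→A 2·5=10, R→A 2·14=28, S→A 2·19=38. Service 118; fixed 93; total 211.
{A, C}: service 118 + fixed 146 = 264
{A, B, C}: service 118 + fixed 169 = 287
No other subset beats 209.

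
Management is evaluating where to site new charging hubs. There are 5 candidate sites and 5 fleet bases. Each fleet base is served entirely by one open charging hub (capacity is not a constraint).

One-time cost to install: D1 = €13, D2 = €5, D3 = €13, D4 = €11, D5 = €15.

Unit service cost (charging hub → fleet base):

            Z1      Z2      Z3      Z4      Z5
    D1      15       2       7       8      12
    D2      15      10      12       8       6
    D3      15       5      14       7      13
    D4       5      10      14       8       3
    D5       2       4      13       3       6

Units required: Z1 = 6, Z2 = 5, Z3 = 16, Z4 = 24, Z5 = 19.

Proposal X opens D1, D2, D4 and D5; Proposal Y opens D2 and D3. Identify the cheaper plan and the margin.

Proposal X: {D1, D2, D4, D5}: Z1→D5 2·6=12, Z2→D1 2·5=10, Z3→D1 7·16=112, Z4→D5 3·24=72, Z5→D4 3·19=57. Service 263; fixed 44; total 307.
Proposal Y: {D2, D3}: Z1→D2 15·6=90, Z2→D3 5·5=25, Z3→D2 12·16=192, Z4→D3 7·24=168, Z5→D2 6·19=114. Service 589; fixed 18; total 607.
Difference: |307 − 607| = 300.

Proposal X is cheaper by 300.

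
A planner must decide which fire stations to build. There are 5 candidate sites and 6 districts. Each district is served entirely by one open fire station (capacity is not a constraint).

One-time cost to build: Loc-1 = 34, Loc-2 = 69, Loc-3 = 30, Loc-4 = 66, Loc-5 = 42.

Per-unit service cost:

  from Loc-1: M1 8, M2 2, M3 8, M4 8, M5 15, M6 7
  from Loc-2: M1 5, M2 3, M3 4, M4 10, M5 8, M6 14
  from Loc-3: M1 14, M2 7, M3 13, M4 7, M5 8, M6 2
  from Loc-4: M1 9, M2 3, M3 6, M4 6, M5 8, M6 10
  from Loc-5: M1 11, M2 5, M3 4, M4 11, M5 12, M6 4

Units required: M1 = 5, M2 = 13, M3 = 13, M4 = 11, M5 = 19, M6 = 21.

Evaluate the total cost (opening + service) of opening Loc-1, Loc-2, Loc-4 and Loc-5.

Total cost: 616

Each district is assigned to its cheapest site among the open ones.
{Loc-1, Loc-2, Loc-4, Loc-5}: M1→Loc-2 5·5=25, M2→Loc-1 2·13=26, M3→Loc-2 4·13=52, M4→Loc-4 6·11=66, M5→Loc-2 8·19=152, M6→Loc-5 4·21=84. Service 405; fixed 211; total 616.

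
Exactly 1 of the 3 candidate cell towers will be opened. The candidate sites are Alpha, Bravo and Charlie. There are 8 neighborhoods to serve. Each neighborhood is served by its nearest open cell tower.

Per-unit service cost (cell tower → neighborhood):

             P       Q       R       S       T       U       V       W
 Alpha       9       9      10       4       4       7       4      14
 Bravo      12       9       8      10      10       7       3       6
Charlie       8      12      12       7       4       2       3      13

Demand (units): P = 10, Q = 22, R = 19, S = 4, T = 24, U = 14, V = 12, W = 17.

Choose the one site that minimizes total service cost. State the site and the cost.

With exactly 1 open, each neighborhood uses its cheapest among the chosen.
{Alpha}: P→Alpha 9·10=90, Q→Alpha 9·22=198, R→Alpha 10·19=190, S→Alpha 4·4=16, T→Alpha 4·24=96, U→Alpha 7·14=98, V→Alpha 4·12=48, W→Alpha 14·17=238. Service cost 974.
{Charlie}: service cost 981
{Bravo}: service cost 986
Among all 3 size-1 choices, {Alpha} is lowest.

Choose Alpha only; total service cost 974.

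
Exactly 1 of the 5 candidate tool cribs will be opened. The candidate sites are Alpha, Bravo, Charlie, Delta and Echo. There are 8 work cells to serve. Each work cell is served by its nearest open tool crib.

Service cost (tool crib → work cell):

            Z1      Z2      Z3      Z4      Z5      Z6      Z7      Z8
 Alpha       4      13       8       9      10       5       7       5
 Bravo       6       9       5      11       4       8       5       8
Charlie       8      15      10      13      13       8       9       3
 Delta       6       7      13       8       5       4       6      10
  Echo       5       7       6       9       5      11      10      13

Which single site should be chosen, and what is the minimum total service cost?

With exactly 1 open, each work cell uses its cheapest among the chosen.
{Bravo}: Z1→Bravo 6, Z2→Bravo 9, Z3→Bravo 5, Z4→Bravo 11, Z5→Bravo 4, Z6→Bravo 8, Z7→Bravo 5, Z8→Bravo 8. Service cost 56.
{Delta}: service cost 59
{Alpha}: service cost 61
Among all 5 size-1 choices, {Bravo} is lowest.

Choose Bravo only; total service cost 56.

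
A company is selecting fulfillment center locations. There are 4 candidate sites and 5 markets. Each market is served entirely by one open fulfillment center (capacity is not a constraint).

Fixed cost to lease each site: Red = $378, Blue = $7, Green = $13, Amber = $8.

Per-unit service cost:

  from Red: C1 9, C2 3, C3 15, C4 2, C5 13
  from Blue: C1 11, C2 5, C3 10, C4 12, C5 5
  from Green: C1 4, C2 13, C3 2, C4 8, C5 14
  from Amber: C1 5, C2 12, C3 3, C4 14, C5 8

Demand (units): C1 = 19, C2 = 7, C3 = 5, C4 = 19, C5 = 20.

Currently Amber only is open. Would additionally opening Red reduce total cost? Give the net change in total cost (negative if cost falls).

Current service cost with {Amber}: 620.
Adding Red: each market re-picks its cheapest; new service cost 329, saving 291.
Extra fixed cost: 378. Net change = 378 − 291 = 87.
(Totals: 628 → 715.)

No — net change +87 (cost rises by 87).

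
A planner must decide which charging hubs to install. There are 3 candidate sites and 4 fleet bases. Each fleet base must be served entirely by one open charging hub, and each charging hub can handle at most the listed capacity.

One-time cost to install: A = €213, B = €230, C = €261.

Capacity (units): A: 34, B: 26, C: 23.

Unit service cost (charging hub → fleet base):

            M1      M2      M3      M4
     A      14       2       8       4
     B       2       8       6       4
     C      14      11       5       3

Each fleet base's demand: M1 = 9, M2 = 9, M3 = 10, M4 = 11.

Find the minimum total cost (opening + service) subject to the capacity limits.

Minimum total cost: 583

Open {A, B}: M1→B 2·9=18, M2→A 2·9=18, M3→B 6·10=60, M4→A 4·11=44.
Loads: A carries 20/34, B carries 19/26. Service 140; fixed 443; total 583.
Next best feasible plan costs 603.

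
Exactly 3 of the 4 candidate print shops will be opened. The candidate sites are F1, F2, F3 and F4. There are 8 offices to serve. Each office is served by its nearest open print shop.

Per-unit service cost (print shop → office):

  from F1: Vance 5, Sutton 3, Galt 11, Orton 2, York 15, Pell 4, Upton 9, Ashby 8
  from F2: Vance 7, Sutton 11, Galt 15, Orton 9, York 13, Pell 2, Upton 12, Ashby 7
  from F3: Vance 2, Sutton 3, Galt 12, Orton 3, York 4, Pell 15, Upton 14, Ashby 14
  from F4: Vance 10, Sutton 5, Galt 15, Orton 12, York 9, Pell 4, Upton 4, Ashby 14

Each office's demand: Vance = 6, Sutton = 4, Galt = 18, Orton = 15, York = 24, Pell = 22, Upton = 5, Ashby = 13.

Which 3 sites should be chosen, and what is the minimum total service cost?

Choose F1, F2 and F3; total service cost 528.

With exactly 3 open, each office uses its cheapest among the chosen.
{F1, F2, F3}: Vance→F3 2·6=12, Sutton→F1 3·4=12, Galt→F1 11·18=198, Orton→F1 2·15=30, York→F3 4·24=96, Pell→F2 2·22=44, Upton→F1 9·5=45, Ashby→F2 7·13=91. Service cost 528.
{F2, F3, F4}: service cost 536
{F1, F3, F4}: service cost 560
Among all 4 size-3 choices, {F1, F2, F3} is lowest.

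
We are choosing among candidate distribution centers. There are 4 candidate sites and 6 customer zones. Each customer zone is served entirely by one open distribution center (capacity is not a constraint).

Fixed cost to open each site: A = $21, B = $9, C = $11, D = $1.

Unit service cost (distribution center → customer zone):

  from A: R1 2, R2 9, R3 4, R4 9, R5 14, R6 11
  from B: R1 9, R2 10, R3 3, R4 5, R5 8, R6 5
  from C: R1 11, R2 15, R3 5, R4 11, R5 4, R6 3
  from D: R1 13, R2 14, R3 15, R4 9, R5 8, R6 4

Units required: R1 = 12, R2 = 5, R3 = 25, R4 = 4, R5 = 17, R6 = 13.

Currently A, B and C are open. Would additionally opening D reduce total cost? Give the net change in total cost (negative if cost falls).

Current service cost with {A, B, C}: 271.
Adding D: each customer zone re-picks its cheapest; new service cost 271, saving 0.
Extra fixed cost: 1. Net change = 1 − 0 = 1.
(Totals: 312 → 313.)

No — net change +1 (cost rises by 1).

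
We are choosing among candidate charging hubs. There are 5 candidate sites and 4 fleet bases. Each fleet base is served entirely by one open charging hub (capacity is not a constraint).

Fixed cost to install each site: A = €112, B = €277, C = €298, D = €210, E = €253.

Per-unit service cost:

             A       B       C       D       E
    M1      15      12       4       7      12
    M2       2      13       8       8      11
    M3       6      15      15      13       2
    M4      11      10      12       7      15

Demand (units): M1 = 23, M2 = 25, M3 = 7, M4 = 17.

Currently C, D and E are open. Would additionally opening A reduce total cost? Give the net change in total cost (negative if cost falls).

Yes — net change −38 (cost falls by 38).

Current service cost with {C, D, E}: 425.
Adding A: each fleet base re-picks its cheapest; new service cost 275, saving 150.
Extra fixed cost: 112. Net change = 112 − 150 = -38.
(Totals: 1186 → 1148.)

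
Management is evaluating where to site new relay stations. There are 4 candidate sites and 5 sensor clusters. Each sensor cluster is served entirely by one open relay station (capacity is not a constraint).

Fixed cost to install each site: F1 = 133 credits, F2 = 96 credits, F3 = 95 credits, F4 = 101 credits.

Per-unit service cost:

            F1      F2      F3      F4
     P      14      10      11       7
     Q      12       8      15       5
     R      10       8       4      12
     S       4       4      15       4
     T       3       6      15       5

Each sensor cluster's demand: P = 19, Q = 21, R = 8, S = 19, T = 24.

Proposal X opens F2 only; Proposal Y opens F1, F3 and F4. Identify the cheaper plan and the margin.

Proposal X: {F2}: P→F2 10·19=190, Q→F2 8·21=168, R→F2 8·8=64, S→F2 4·19=76, T→F2 6·24=144. Service 642; fixed 96; total 738.
Proposal Y: {F1, F3, F4}: P→F4 7·19=133, Q→F4 5·21=105, R→F3 4·8=32, S→F1 4·19=76, T→F1 3·24=72. Service 418; fixed 329; total 747.
Difference: |738 − 747| = 9.

Proposal X is cheaper by 9.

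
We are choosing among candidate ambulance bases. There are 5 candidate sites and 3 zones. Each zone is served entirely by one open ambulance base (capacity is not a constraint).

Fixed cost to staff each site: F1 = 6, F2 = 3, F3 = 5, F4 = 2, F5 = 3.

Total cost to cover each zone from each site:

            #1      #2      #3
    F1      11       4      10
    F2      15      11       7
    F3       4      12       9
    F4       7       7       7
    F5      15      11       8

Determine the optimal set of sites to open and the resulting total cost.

Open F4 only; minimum total cost 23.

For any fixed open set, each zone goes to its cheapest open site; total = fixed + service.
{F4}: #1→F4 7, #2→F4 7, #3→F4 7. Service 21; fixed 2; total 23.
{F3, F4}: service 18 + fixed 7 = 25
{F1, F4}: #1→F4 7, #2→F1 4, #3→F4 7. Service 18; fixed 8; total 26.
{F1, F2, F3, F4, F5}: #1→F3 4, #2→F1 4, #3→F2 7. Service 15; fixed 19; total 34.
No other subset beats 23.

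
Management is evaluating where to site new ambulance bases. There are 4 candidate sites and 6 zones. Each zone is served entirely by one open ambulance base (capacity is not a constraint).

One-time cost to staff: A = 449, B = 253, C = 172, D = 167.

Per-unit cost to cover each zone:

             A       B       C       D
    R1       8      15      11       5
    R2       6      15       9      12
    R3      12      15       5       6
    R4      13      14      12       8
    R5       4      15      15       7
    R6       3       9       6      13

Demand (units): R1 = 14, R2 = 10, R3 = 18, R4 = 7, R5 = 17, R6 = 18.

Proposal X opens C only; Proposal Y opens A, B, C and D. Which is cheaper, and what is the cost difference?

Proposal X is cheaper by 486.

Proposal X: {C}: R1→C 11·14=154, R2→C 9·10=90, R3→C 5·18=90, R4→C 12·7=84, R5→C 15·17=255, R6→C 6·18=108. Service 781; fixed 172; total 953.
Proposal Y: {A, B, C, D}: R1→D 5·14=70, R2→A 6·10=60, R3→C 5·18=90, R4→D 8·7=56, R5→A 4·17=68, R6→A 3·18=54. Service 398; fixed 1041; total 1439.
Difference: |953 − 1439| = 486.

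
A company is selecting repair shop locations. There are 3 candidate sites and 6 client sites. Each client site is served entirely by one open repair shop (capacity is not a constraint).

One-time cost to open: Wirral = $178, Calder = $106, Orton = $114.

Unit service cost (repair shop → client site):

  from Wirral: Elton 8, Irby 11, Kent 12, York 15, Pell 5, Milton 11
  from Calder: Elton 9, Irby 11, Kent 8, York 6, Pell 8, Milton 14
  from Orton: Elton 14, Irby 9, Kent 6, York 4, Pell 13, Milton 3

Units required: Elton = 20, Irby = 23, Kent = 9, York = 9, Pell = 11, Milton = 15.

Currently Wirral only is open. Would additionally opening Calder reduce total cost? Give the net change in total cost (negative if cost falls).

Current service cost with {Wirral}: 876.
Adding Calder: each client site re-picks its cheapest; new service cost 759, saving 117.
Extra fixed cost: 106. Net change = 106 − 117 = -11.
(Totals: 1054 → 1043.)

Yes — net change −11 (cost falls by 11).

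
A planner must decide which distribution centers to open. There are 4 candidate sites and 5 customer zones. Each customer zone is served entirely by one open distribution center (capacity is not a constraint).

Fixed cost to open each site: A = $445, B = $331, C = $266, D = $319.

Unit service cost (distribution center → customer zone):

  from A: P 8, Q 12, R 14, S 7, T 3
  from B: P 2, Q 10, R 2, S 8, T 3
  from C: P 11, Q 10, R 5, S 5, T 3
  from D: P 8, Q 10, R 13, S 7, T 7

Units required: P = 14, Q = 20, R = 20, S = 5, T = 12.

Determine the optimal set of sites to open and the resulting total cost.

For any fixed open set, each customer zone goes to its cheapest open site; total = fixed + service.
{B}: P→B 2·14=28, Q→B 10·20=200, R→B 2·20=40, S→B 8·5=40, T→B 3·12=36. Service 344; fixed 331; total 675.
{C}: service 515 + fixed 266 = 781
{B, C}: P→B 2·14=28, Q→B 10·20=200, R→B 2·20=40, S→C 5·5=25, T→B 3·12=36. Service 329; fixed 597; total 926.
{A, B, C, D}: service 329 + fixed 1361 = 1690
No other subset beats 675.

Open B only; minimum total cost 675.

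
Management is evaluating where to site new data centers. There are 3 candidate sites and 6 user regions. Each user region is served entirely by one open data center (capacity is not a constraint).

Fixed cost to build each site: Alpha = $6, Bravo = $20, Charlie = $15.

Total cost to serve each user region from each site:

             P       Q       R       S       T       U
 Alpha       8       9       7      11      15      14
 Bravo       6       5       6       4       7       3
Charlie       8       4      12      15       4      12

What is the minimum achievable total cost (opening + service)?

Minimum total cost: 51

For any fixed open set, each user region goes to its cheapest open site; total = fixed + service.
{Bravo}: P→Bravo 6, Q→Bravo 5, R→Bravo 6, S→Bravo 4, T→Bravo 7, U→Bravo 3. Service 31; fixed 20; total 51.
{Alpha, Bravo}: service 31 + fixed 26 = 57
{Bravo, Charlie}: service 27 + fixed 35 = 62
{Alpha, Bravo, Charlie}: service 27 + fixed 41 = 68
(All 7 nonempty subsets were checked; Bravo only is lowest.)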